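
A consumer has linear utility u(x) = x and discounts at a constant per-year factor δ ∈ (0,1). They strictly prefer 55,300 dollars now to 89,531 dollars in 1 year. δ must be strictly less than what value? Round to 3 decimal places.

Under u(x) = x this choice says 55300 > δ·89531.
Dividing through by 89531 gives δ < 0.61766.

δ < 0.618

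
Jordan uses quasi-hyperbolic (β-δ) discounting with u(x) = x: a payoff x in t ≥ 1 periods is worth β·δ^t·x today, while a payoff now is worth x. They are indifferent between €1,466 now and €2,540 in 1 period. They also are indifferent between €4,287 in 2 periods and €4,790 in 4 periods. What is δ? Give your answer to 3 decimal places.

Both payoffs in the second observation are in the future, so β drops out: δ^2·4287 = δ^4·4790 ⇒ δ^2 = 4287/4790 = 0.89499, so δ = 0.94604.

δ ≈ 0.946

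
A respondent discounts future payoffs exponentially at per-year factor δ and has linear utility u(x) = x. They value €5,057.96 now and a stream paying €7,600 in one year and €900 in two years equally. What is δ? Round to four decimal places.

δ ≈ 0.6200

The stream is worth 7600δ + 900δ² today, so 7600δ + 900δ² = 5057.96.
So 900δ² + 7600δ − 5057.96 = 0.
The positive root is δ = [−7600 + √(7600² + 4·900·5057.96)] / (2·900) = (−7600 + 8716.000)/1800 ≈ 0.6200.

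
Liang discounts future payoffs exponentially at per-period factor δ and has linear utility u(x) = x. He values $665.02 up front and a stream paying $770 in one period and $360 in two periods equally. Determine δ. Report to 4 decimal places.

Present value of the stream is 770·δ + 360·δ². Indifference gives 770δ + 360δ² = 665.02.
That is, 360δ² + 770δ − 665.02 = 0, a quadratic in δ.
δ = (−770 + √(770² + 4·360·665.02)) / (2·360) = (−770 + √1550528.80) / 720 ≈ 0.6600.

δ ≈ 0.6600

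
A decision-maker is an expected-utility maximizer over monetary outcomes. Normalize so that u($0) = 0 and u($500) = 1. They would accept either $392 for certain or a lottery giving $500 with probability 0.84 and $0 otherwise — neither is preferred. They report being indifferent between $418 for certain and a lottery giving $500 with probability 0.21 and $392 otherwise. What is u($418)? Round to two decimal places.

The first gamble pins u($392): it must equal 0.84·1 + 0.16·0 = 0.84.
Then u($418) = 0.21·u($500) + 0.79·u($392) = 0.21·1.00 + 0.79·0.84 = 0.8736.

0.87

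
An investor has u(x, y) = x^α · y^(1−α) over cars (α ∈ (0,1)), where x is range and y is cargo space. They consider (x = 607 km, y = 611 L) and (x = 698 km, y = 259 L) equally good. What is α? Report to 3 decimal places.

Set the two utilities equal: 607^α·611^(1−α) = 698^α·259^(1−α).
Taking logs: α·ln 607 + (1−α)·ln 611 = α·ln 698 + (1−α)·ln 259, i.e. α·-0.139690 = (1−α)·-0.858269.
So α/(1−α) = (-0.858269)/(-0.139690) = 6.144098, and α = 6.144098/7.144098 ≈ 0.860.

α ≈ 0.860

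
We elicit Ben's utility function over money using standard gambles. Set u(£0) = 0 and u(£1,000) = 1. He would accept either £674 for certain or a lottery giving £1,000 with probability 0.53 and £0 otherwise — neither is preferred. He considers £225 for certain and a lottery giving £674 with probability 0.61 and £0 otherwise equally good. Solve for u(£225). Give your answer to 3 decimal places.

0.323

The first gamble pins u(£674): it must equal 0.53·1 + 0.47·0 = 0.53.
Chaining: u(£225) = 0.61·0.53 + 0.39·0.00 = 0.3233.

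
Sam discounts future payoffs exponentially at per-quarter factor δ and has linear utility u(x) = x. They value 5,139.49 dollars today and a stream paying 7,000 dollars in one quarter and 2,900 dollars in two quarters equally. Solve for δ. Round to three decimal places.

Equating present values: 5139.49 = 7000δ + 2900δ².
That is, 2900δ² + 7000δ − 5139.49 = 0, a quadratic in δ.
By the quadratic formula (taking the positive root), δ = (−7000 + √108618084.00) / 5800 ≈ 0.590.

δ ≈ 0.590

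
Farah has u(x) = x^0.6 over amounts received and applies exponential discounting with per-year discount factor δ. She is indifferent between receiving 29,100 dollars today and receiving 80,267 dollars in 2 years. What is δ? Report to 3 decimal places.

δ ≈ 0.738

Equating discounted utilities: u(29100) = δ^2·u(80267) ⇒ δ^2 = u(29100)/u(80267).
Since u(x) = x^0.6, δ^2 = (29100/80267)^0.6 = 0.36254^0.6 = 0.54402.
Taking the square root: δ = 0.54402^(1/2) ≈ 0.738.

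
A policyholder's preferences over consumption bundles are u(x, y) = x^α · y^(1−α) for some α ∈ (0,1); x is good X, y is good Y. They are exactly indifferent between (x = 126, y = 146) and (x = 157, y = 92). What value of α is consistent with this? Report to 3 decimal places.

α ≈ 0.677

Indifference: 126^α · 146^(1−α) = 157^α · 92^(1−α).
Taking logs: α·ln 126 + (1−α)·ln 146 = α·ln 157 + (1−α)·ln 92, i.e. α·-0.219964 = (1−α)·-0.461818.
With A = -0.219964 and B = -0.461818: α·A = (1−α)·B, so α = B/(A+B) = -0.461818/-0.681782 ≈ 0.677.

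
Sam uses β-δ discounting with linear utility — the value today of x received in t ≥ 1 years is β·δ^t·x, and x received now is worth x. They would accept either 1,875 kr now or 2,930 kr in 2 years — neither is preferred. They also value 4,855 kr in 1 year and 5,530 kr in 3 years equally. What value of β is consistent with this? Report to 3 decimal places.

The second indifference involves only future payoffs, so β cancels: β·δ^1·4855 = β·δ^3·5530, giving δ^2 = 4855/5530 = 0.87794, so δ = 0.93698.
Now use the now-vs-future pair: 1875 = β·δ^2·2930 gives β = 1875/(0.87794·2930) ≈ 0.729.

β ≈ 0.729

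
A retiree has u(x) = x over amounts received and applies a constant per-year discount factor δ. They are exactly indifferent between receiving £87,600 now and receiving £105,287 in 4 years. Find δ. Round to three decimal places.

Equating discounted utilities: u(87600) = δ^4·u(105287) ⇒ δ^4 = u(87600)/u(105287).
With u(x) = x: δ^4 = 87600/105287 = 0.83201.
Taking the 4th root: δ = 0.83201^(1/4) ≈ 0.955.

δ ≈ 0.955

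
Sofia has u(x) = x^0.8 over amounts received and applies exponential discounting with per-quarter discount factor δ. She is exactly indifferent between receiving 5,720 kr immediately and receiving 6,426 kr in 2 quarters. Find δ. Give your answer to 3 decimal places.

δ ≈ 0.955

Equating discounted utilities: u(5720) = δ^2·u(6426) ⇒ δ^2 = u(5720)/u(6426).
With u(x) = x^0.8: δ^2 = 5720^0.8/6426^0.8 = (5720/6426)^0.8 = 0.91110.
Taking the square root: δ = 0.91110^(1/2) ≈ 0.955.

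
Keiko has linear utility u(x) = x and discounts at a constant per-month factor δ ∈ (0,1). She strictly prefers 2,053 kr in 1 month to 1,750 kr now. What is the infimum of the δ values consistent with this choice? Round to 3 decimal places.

δ > 0.852

The preference means 1750 < δ·2053.
Dividing through by 2053 gives δ > 0.85241.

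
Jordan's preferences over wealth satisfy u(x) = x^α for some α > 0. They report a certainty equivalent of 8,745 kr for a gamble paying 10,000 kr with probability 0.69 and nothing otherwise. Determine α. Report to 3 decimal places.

α ≈ 2.767

The lottery's expected utility is 0.69·u(10000) + 0.31·u(0) = 0.69·10000^α (since u(0) = 0 for α > 0).
Equating: 8745^α = 0.69·10000^α, i.e. 0.8745^α = 0.69.
Taking logs: α·ln(8745/10000) = ln(0.69), so α = -0.371064 / -0.134103 ≈ 2.767.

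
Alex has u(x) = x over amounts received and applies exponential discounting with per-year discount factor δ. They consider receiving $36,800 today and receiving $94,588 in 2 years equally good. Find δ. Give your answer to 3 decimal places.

Equating discounted utilities: u(36800) = δ^2·u(94588) ⇒ δ^2 = u(36800)/u(94588).
With u(x) = x: δ^2 = 36800/94588 = 0.38906.
Taking the square root: δ = 0.38906^(1/2) ≈ 0.624.

δ ≈ 0.624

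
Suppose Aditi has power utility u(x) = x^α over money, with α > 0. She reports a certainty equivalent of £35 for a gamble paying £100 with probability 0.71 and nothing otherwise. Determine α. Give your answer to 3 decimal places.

The lottery's expected utility is 0.71·u(100) + 0.29·u(0) = 0.71·100^α (since u(0) = 0 for α > 0).
Setting u(35) equal to that: 35^α = 0.71·100^α ⇒ (35/100)^α = 0.71.
α = ln(0.71) / ln(35/100) = -0.342490/-1.049822 ≈ 0.326.

α ≈ 0.326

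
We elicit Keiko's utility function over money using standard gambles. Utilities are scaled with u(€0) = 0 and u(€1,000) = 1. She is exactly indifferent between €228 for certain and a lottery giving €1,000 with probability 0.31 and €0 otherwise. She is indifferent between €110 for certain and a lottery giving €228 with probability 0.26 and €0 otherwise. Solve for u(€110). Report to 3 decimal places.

The first gamble pins u(€228): it must equal 0.31·1 + 0.69·0 = 0.31.
The second indifference gives u(€110) = 0.26·u(€228) + 0.74·u(€0) = 0.26·0.31 + 0.74·0.00 = 0.0806.

0.081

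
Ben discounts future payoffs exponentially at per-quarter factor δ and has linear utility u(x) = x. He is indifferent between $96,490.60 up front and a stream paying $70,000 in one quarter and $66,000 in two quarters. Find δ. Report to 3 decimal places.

The stream is worth 70000δ + 66000δ² today, so 70000δ + 66000δ² = 96490.60.
That is, 66000δ² + 70000δ − 96490.60 = 0, a quadratic in δ.
By the quadratic formula (taking the positive root), δ = (−70000 + √30373518400.00) / 132000 ≈ 0.790.

δ ≈ 0.790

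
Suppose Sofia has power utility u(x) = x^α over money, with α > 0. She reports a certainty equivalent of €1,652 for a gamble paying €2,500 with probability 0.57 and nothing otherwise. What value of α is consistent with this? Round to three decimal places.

α ≈ 1.357

EU(lottery) = 0.57·2500^α + 0.43·0 = 0.57·2500^α.
Indifference: 1652^α = 0.57·2500^α, so (1652/2500)^α = 0.57.
Take logs: α = ln 0.57 / ln(1652/2500) ≈ 1.35678.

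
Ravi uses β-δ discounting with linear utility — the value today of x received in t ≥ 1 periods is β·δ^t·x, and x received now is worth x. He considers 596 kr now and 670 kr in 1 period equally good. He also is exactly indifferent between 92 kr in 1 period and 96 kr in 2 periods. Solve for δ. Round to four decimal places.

δ ≈ 0.9583

From the later pair, β·δ^1·92 = β·δ^2·96; dividing through, δ = 92/96 = 0.95833.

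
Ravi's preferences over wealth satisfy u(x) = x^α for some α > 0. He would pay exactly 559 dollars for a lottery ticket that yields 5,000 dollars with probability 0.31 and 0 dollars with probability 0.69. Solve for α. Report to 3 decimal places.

Since u(0) = 0, the lottery's EU is 0.31·5000^α.
Setting u(559) equal to that: 559^α = 0.31·5000^α ⇒ (559/5000)^α = 0.31.
α = ln(0.31) / ln(559/5000) = -1.171183/-2.191044 ≈ 0.535.

α ≈ 0.535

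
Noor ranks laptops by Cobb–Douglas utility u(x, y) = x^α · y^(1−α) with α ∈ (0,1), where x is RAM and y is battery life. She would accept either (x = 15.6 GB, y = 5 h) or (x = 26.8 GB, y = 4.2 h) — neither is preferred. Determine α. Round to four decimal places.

Indifference: 15.6^α · 5^(1−α) = 26.8^α · 4.2^(1−α).
Taking logs: α·ln 15.6 + (1−α)·ln 5 = α·ln 26.8 + (1−α)·ln 4.2, i.e. α·-0.5411310 = (1−α)·-0.1743534.
Thus α·(-0.7154844) = -0.1743534, so α = -0.1743534/-0.7154844 ≈ 0.2437.

α ≈ 0.2437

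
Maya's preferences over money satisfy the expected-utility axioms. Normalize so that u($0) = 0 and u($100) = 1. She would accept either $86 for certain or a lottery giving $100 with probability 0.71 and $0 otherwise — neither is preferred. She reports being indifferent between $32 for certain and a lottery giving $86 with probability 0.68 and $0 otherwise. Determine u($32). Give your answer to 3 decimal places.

The first gamble pins u($86): it must equal 0.71·1 + 0.29·0 = 0.71.
Then u($32) = 0.68·u($86) + 0.32·u($0) = 0.68·0.71 + 0.32·0.00 = 0.4828.

0.483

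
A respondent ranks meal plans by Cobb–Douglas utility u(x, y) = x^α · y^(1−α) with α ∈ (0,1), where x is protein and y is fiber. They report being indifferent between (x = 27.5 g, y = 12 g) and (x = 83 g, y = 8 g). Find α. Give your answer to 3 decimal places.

Set the two utilities equal: 27.5^α·12^(1−α) = 83^α·8^(1−α).
Rearrange to (27.5/83)^α = (8/12)^(1−α) and take logs: α·-1.104655 = (1−α)·-0.405465.
So α/(1−α) = (-0.405465)/(-1.104655) = 0.367051, and α = 0.367051/1.367051 ≈ 0.268.

α ≈ 0.268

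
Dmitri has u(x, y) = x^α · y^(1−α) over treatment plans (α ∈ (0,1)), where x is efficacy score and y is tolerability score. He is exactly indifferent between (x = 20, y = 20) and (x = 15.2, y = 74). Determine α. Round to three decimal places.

α ≈ 0.827

The Cobb–Douglas utilities coincide, so 20^α·20^(1−α) = 15.2^α·74^(1−α).
(20/15.2)^α = (74/20)^(1−α); take logs: α·ln(20/15.2) = (1−α)·ln(74/20), i.e. α·0.274437 = (1−α)·1.308333.
Thus α·(1.582770) = 1.308333, so α = 1.308333/1.582770 ≈ 0.827.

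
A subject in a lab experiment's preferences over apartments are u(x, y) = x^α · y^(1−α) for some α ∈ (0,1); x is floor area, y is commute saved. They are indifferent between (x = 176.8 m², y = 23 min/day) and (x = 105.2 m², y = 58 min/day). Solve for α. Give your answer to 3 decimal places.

Set the two utilities equal: 176.8^α·23^(1−α) = 105.2^α·58^(1−α).
Taking logs: α·ln 176.8 + (1−α)·ln 23 = α·ln 105.2 + (1−α)·ln 58, i.e. α·0.519156 = (1−α)·0.924949.
Thus α·(1.444105) = 0.924949, so α = 0.924949/1.444105 ≈ 0.640.

α ≈ 0.640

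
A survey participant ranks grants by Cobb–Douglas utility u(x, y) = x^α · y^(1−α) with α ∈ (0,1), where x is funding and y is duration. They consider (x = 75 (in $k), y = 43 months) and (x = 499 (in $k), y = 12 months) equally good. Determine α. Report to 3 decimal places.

Set the two utilities equal: 75^α·43^(1−α) = 499^α·12^(1−α).
(75/499)^α = (12/43)^(1−α); take logs: α·ln(75/499) = (1−α)·ln(12/43), i.e. α·-1.895118 = (1−α)·-1.276293.
So α/(1−α) = (-1.276293)/(-1.895118) = 0.673464, and α = 0.673464/1.673464 ≈ 0.402.

α ≈ 0.402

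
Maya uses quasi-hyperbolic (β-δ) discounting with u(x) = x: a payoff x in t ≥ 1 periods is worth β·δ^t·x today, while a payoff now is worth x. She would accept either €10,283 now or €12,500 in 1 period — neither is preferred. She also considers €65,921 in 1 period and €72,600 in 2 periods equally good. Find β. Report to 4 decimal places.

From the later pair, β·δ^1·65921 = β·δ^2·72600; dividing through, δ = 65921/72600 = 0.90800.
Substituting δ into 10283 = β·δ·12500: β = 10283/(11350.034) ≈ 0.9060.

β ≈ 0.9060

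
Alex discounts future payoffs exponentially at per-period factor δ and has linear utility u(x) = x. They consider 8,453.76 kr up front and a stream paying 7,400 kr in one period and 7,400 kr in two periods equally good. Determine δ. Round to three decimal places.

Present value of the stream is 7400·δ + 7400·δ². Indifference gives 7400δ + 7400δ² = 8453.76.
Rearranged: 7400δ² + 7400δ − 8453.76 = 0.
The positive root is δ = [−7400 + √(7400² + 4·7400·8453.76)] / (2·7400) = (−7400 + 17464.000)/14800 ≈ 0.680.

δ ≈ 0.680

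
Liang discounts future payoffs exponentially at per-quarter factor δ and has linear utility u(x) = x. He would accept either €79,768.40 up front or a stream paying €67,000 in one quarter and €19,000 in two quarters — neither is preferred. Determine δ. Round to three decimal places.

δ ≈ 0.940

The stream is worth 67000δ + 19000δ² today, so 67000δ + 19000δ² = 79768.40.
So 19000δ² + 67000δ − 79768.40 = 0.
δ = (−67000 + √(67000² + 4·19000·79768.40)) / (2·19000) = (−67000 + √10551398400.00) / 38000 ≈ 0.940.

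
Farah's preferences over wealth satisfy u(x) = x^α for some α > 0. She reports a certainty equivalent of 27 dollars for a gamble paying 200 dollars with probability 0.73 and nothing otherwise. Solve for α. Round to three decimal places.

Since u(0) = 0, the lottery's EU is 0.73·200^α.
Setting u(27) equal to that: 27^α = 0.73·200^α ⇒ (27/200)^α = 0.73.
Take logs: α = ln 0.73 / ln(27/200) ≈ 0.15716.

α ≈ 0.157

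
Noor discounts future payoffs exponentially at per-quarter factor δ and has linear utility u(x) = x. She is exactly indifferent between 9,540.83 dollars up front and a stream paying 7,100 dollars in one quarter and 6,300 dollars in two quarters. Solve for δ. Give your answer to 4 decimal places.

The stream is worth 7100δ + 6300δ² today, so 7100δ + 6300δ² = 9540.83.
So 6300δ² + 7100δ − 9540.83 = 0.
δ = (−7100 + √(7100² + 4·6300·9540.83)) / (2·6300) = (−7100 + √290838916.00) / 12600 ≈ 0.7900.

δ ≈ 0.7900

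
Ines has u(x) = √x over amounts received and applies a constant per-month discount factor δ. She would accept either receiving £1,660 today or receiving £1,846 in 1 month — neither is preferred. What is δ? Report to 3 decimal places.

The payoff in 1 month is discounted by δ, so u(1660) = δ·u(1846) and δ = u(1660)/u(1846).
Since u(x) = √x, δ = √(1660/1846) = 0.94828.

δ ≈ 0.948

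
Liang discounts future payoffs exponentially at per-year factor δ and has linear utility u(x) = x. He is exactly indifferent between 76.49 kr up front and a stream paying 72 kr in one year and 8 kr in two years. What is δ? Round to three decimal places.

δ ≈ 0.960

Equating present values: 76.49 = 72δ + 8δ².
That is, 8δ² + 72δ − 76.49 = 0, a quadratic in δ.
The positive root is δ = [−72 + √(72² + 4·8·76.49)] / (2·8) = (−72 + 87.359)/16 ≈ 0.960.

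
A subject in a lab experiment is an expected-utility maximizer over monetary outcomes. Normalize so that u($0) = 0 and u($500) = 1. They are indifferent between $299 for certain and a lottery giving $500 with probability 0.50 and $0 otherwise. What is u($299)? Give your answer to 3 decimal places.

0.500

The indifference gives u($299) = 0.50·u($500) + 0.50·u($0) = 0.50·1 + 0.50·0 = 0.50.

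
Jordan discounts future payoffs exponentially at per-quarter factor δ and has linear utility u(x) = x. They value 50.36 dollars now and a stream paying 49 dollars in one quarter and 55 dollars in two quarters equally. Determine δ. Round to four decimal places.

δ ≈ 0.6100

Equating present values: 50.36 = 49δ + 55δ².
That is, 55δ² + 49δ − 50.36 = 0, a quadratic in δ.
By the quadratic formula (taking the positive root), δ = (−49 + √13480.20) / 110 ≈ 0.6100.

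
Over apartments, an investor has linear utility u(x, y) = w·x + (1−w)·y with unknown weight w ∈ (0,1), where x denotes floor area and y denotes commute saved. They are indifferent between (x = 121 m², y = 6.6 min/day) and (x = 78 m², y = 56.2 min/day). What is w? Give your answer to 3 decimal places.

u(121,6.6) = u(78,56.2) means w·121 + (1−w)·6.6 = w·78 + (1−w)·56.2.
w·(121−78) = (1−w)·(56.2−6.6), i.e. w·43 = (1−w)·49.6.
So w/(1−w) = 49.6/43 = 1.1535, giving w = 49.6/(43+49.6) = 0.536.

w = 0.536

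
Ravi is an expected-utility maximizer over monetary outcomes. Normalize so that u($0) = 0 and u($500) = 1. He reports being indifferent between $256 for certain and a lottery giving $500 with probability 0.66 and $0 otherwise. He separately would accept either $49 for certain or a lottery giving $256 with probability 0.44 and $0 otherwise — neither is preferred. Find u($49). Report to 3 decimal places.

0.290

First, u($256) = 0.66·u($500) + 0.34·u($0) = 0.66.
The second indifference gives u($49) = 0.44·u($256) + 0.56·u($0) = 0.44·0.66 + 0.56·0.00 = 0.2904.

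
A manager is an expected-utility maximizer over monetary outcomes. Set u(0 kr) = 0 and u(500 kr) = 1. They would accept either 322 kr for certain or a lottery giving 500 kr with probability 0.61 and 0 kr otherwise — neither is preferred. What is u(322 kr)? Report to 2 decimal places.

0.61

u(322 kr) equals the lottery's expected utility: 0.61·1 + 0.39·0 = 0.61.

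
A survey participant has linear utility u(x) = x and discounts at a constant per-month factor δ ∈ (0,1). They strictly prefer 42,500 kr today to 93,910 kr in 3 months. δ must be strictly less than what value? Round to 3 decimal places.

Comparing present values: 42500 > δ^3·93910.
So δ^3 < 42500/93910 = 0.45256; taking the cube root of both positive sides preserves the inequality.
δ < 0.45256^(1/3) = 0.768.

δ < 0.768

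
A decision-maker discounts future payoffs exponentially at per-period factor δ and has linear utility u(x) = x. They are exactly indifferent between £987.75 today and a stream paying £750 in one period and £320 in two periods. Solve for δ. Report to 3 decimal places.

Present value of the stream is 750·δ + 320·δ². Indifference gives 750δ + 320δ² = 987.75.
Rearranged: 320δ² + 750δ − 987.75 = 0.
δ = (−750 + √(750² + 4·320·987.75)) / (2·320) = (−750 + √1826820.00) / 640 ≈ 0.940.

δ ≈ 0.940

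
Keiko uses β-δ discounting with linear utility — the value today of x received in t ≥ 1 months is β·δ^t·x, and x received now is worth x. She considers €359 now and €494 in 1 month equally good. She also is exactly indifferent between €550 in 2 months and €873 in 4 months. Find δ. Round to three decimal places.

δ ≈ 0.794

The second indifference involves only future payoffs, so β cancels: β·δ^2·550 = β·δ^4·873, giving δ^2 = 550/873 = 0.63001, so δ = 0.79373.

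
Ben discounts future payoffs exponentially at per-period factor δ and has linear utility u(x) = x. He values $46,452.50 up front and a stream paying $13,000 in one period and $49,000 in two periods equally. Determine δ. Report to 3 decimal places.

The stream is worth 13000δ + 49000δ² today, so 13000δ + 49000δ² = 46452.50.
Rearranged: 49000δ² + 13000δ − 46452.50 = 0.
The positive root is δ = [−13000 + √(13000² + 4·49000·46452.50)] / (2·49000) = (−13000 + 96300.000)/98000 ≈ 0.850.

δ ≈ 0.850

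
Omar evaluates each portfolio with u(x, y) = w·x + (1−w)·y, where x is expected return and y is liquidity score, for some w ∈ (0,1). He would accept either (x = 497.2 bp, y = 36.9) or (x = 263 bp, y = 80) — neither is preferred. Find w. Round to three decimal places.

w = 0.155

u(497.2,36.9) = u(263,80) means w·497.2 + (1−w)·36.9 = w·263 + (1−w)·80.
w·(497.2−263) = (1−w)·(80−36.9), i.e. w·234.2 = (1−w)·43.1.
Hence w = 43.1/(234.2+43.1) = 43.1/277.3 = 0.155.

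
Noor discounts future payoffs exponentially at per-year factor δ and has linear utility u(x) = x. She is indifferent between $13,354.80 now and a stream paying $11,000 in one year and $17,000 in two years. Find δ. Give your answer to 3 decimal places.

δ ≈ 0.620

Equating present values: 13354.80 = 11000δ + 17000δ².
Rearranged: 17000δ² + 11000δ − 13354.80 = 0.
The positive root is δ = [−11000 + √(11000² + 4·17000·13354.80)] / (2·17000) = (−11000 + 32080.000)/34000 ≈ 0.620.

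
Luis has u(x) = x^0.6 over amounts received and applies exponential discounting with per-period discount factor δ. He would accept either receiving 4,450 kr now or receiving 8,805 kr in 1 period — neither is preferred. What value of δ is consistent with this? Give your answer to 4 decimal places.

Indifference means u(4450) = δ · u(8805), so δ = u(4450)/u(8805).
Since u(x) = x^0.6, δ = (4450/8805)^0.6 = 0.50539^0.6 = 0.66402.

δ ≈ 0.6640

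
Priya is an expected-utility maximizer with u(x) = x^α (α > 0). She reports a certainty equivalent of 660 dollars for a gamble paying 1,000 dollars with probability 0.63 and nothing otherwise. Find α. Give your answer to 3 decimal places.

The lottery's expected utility is 0.63·u(1000) + 0.37·u(0) = 0.63·1000^α (since u(0) = 0 for α > 0).
Setting u(660) equal to that: 660^α = 0.63·1000^α ⇒ (660/1000)^α = 0.63.
Take logs: α = ln 0.63 / ln(660/1000) ≈ 1.11196.

α ≈ 1.112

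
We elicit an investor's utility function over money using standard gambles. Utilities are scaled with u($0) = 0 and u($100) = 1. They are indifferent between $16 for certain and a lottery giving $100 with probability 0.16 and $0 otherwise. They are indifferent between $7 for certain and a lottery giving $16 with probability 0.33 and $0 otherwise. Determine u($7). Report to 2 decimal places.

The first gamble pins u($16): it must equal 0.16·1 + 0.84·0 = 0.16.
Then u($7) = 0.33·u($16) + 0.67·u($0) = 0.33·0.16 + 0.67·0.00 = 0.0528.

0.05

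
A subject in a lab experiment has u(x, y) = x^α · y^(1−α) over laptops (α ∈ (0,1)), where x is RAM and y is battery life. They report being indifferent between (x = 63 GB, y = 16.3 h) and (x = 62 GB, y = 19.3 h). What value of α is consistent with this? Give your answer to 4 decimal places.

The Cobb–Douglas utilities coincide, so 63^α·16.3^(1−α) = 62^α·19.3^(1−α).
(63/62)^α = (19.3/16.3)^(1−α); take logs: α·ln(63/62) = (1−α)·ln(19.3/16.3), i.e. α·0.0160003 = (1−α)·0.1689400.
So α/(1−α) = (0.1689400)/(0.0160003) = 10.5585520, and α = 10.5585520/11.5585520 ≈ 0.9135.

α ≈ 0.9135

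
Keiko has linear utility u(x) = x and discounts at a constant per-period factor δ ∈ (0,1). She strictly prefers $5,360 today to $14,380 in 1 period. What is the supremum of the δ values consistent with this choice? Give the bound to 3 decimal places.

Under u(x) = x this choice says 5360 > δ·14380.
So δ < 5360/14380 = 0.37274.

δ < 0.373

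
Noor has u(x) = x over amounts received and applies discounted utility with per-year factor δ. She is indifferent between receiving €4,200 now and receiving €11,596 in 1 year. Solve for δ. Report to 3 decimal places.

The payoff in 1 year is discounted by δ, so u(4200) = δ·u(11596) and δ = u(4200)/u(11596).
With u(x) = x: δ = 4200/11596 = 0.36219.

δ ≈ 0.362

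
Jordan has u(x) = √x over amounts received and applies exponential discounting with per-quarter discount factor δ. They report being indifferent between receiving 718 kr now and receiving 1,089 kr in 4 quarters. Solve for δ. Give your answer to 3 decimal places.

δ ≈ 0.949

The payoff in 4 quarters is discounted by δ^4, so u(718) = δ^4·u(1089) and δ^4 = u(718)/u(1089).
With u(x) = √x: δ^4 = √718/√1089 = √(718/1089) = 0.81199.
So δ = 0.81199^(1/4) ≈ 0.949.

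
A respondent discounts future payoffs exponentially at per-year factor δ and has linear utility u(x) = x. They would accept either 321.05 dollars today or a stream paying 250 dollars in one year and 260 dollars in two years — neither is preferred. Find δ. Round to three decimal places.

Equating present values: 321.05 = 250δ + 260δ².
So 260δ² + 250δ − 321.05 = 0.
By the quadratic formula (taking the positive root), δ = (−250 + √396392.00) / 520 ≈ 0.730.

δ ≈ 0.730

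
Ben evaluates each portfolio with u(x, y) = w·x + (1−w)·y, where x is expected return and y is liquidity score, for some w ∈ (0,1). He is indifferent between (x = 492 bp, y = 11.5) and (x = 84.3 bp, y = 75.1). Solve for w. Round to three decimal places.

w = 0.135

Indifference: w·492 + (1−w)·11.5 = w·84.3 + (1−w)·75.1.
Rearranging, 407.7·w − 63.6·(1−w) = 0.
The marginal rate of substitution is 63.6/407.7, so w = 63.6/(407.7+63.6) = 0.135.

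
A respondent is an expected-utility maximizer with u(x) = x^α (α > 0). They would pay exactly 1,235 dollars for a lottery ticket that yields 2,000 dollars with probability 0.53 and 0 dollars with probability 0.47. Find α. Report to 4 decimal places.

The lottery's expected utility is 0.53·u(2000) + 0.47·u(0) = 0.53·2000^α (since u(0) = 0 for α > 0).
Equating: 1235^α = 0.53·2000^α, i.e. 0.6175^α = 0.53.
Taking logs: α·ln(1235/2000) = ln(0.53), so α = -0.6348783 / -0.4820762 ≈ 1.3170.

α ≈ 1.3170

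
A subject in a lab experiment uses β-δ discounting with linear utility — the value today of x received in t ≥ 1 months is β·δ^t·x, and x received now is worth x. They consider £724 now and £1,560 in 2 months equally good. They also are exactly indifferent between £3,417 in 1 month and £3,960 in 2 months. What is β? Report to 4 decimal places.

β ≈ 0.6233

From the later pair, β·δ^1·3417 = β·δ^2·3960; dividing through, δ = 3417/3960 = 0.86288.
Now use the now-vs-future pair: 724 = β·δ^2·1560 gives β = 724/(0.74456·1560) ≈ 0.6233.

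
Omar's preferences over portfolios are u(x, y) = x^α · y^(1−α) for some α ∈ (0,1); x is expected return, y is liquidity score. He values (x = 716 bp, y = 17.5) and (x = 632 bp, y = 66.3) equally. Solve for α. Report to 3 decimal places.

Set the two utilities equal: 716^α·17.5^(1−α) = 632^α·66.3^(1−α).
Taking logs: α·ln 716 + (1−α)·ln 17.5 = α·ln 632 + (1−α)·ln 66.3, i.e. α·0.124791 = (1−α)·1.331989.
So α/(1−α) = (1.331989)/(0.124791) = 10.673759, and α = 10.673759/11.673759 ≈ 0.914.

α ≈ 0.914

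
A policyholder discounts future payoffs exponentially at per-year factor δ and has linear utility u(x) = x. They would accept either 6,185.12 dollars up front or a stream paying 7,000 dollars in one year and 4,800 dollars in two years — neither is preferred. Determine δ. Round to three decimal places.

δ ≈ 0.620

The stream is worth 7000δ + 4800δ² today, so 7000δ + 4800δ² = 6185.12.
Rearranged: 4800δ² + 7000δ − 6185.12 = 0.
By the quadratic formula (taking the positive root), δ = (−7000 + √167754304.00) / 9600 ≈ 0.620.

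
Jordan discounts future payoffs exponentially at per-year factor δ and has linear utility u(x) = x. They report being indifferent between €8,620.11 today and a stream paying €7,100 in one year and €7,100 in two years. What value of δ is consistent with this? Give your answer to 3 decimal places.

The stream is worth 7100δ + 7100δ² today, so 7100δ + 7100δ² = 8620.11.
Rearranged: 7100δ² + 7100δ − 8620.11 = 0.
δ = (−7100 + √(7100² + 4·7100·8620.11)) / (2·7100) = (−7100 + √295221124.00) / 14200 ≈ 0.710.

δ ≈ 0.710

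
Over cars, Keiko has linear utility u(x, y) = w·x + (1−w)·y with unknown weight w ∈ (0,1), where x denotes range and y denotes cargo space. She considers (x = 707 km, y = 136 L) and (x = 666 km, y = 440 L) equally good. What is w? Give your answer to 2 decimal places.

w = 0.88

u(707,136) = u(666,440) means w·707 + (1−w)·136 = w·666 + (1−w)·440.
Rearranging, 41·w − 304·(1−w) = 0.
So w/(1−w) = 304/41 = 7.4146, giving w = 304/(41+304) = 0.88.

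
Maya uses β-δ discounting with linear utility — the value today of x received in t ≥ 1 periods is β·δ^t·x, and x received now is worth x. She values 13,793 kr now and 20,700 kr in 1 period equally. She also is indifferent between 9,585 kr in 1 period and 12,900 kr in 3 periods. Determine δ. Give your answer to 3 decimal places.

From the later pair, β·δ^1·9585 = β·δ^3·12900; dividing through, δ^2 = 9585/12900 = 0.74302, so δ = 0.86199.

δ ≈ 0.862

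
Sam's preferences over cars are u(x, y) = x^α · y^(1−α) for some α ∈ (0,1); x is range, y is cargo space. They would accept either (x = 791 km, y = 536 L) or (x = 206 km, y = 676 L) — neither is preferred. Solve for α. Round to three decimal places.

α ≈ 0.147

Set the two utilities equal: 791^α·536^(1−α) = 206^α·676^(1−α).
Taking logs: α·ln 791 + (1−α)·ln 536 = α·ln 206 + (1−α)·ln 676, i.e. α·1.345422 = (1−α)·0.232059.
So α/(1−α) = (0.232059)/(1.345422) = 0.172480, and α = 0.172480/1.172480 ≈ 0.147.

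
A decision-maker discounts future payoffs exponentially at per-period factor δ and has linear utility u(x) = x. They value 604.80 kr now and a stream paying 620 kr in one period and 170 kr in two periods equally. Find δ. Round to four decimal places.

δ ≈ 0.8000

Present value of the stream is 620·δ + 170·δ². Indifference gives 620δ + 170δ² = 604.80.
So 170δ² + 620δ − 604.80 = 0.
δ = (−620 + √(620² + 4·170·604.80)) / (2·170) = (−620 + √795664.00) / 340 ≈ 0.8000.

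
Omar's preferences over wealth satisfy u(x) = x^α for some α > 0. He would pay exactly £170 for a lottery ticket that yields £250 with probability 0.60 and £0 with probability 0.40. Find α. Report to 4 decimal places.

The lottery's expected utility is 0.60·u(250) + 0.40·u(0) = 0.60·250^α (since u(0) = 0 for α > 0).
Indifference: 170^α = 0.60·250^α, so (170/250)^α = 0.60.
Taking logs: α·ln(170/250) = ln(0.60), so α = -0.5108256 / -0.3856625 ≈ 1.3245.

α ≈ 1.3245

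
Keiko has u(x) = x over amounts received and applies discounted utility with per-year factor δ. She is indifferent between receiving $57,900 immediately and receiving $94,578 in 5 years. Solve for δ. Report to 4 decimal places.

δ ≈ 0.9065

The payoff in 5 years is discounted by δ^5, so u(57900) = δ^5·u(94578) and δ^5 = u(57900)/u(94578).
With u(x) = x: δ^5 = 57900/94578 = 0.61219.
Hence δ = (0.61219)^(1/5) = 0.906521.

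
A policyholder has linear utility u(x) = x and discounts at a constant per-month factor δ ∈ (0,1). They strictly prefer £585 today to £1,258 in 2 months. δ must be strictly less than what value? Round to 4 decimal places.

δ < 0.6819

The preference means 585 > δ^2·1258.
Dividing by 1258: δ^2 < 0.46502. Both sides are positive, so the square root keeps the direction.
δ < 0.46502^(1/2) = 0.6819.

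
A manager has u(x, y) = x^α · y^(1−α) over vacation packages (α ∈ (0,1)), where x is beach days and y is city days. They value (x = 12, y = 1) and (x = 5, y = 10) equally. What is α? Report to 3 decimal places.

Indifference: 12^α · 1^(1−α) = 5^α · 10^(1−α).
(12/5)^α = (10/1)^(1−α); take logs: α·ln(12/5) = (1−α)·ln(10/1), i.e. α·0.875469 = (1−α)·2.302585.
So α/(1−α) = (2.302585)/(0.875469) = 2.630116, and α = 2.630116/3.630116 ≈ 0.725.

α ≈ 0.725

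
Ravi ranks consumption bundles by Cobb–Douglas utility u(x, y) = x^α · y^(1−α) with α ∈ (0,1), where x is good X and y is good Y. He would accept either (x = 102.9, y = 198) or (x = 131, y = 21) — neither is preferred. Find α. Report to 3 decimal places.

α ≈ 0.903

Set the two utilities equal: 102.9^α·198^(1−α) = 131^α·21^(1−α).
(102.9/131)^α = (21/198)^(1−α); take logs: α·ln(102.9/131) = (1−α)·ln(21/198), i.e. α·-0.241440 = (1−α)·-2.243745.
Thus α·(-2.485185) = -2.243745, so α = -2.243745/-2.485185 ≈ 0.903.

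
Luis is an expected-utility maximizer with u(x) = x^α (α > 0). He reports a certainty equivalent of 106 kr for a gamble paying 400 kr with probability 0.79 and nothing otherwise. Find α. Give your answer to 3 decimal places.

α ≈ 0.177

The lottery's expected utility is 0.79·u(400) + 0.21·u(0) = 0.79·400^α (since u(0) = 0 for α > 0).
Equating: 106^α = 0.79·400^α, i.e. 0.2650^α = 0.79.
Take logs: α = ln 0.79 / ln(106/400) ≈ 0.17750.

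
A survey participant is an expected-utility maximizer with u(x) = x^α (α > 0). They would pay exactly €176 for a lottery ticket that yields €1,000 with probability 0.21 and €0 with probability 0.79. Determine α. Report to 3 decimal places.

α ≈ 0.898

Since u(0) = 0, the lottery's EU is 0.21·1000^α.
Setting u(176) equal to that: 176^α = 0.21·1000^α ⇒ (176/1000)^α = 0.21.
Take logs: α = ln 0.21 / ln(176/1000) ≈ 0.89833.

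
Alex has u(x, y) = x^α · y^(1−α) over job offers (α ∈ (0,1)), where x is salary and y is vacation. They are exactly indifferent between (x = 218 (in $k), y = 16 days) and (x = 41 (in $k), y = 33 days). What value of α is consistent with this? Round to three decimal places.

α ≈ 0.302

Set the two utilities equal: 218^α·16^(1−α) = 41^α·33^(1−α).
Taking logs: α·ln 218 + (1−α)·ln 16 = α·ln 41 + (1−α)·ln 33, i.e. α·1.670923 = (1−α)·0.723919.
So α/(1−α) = (0.723919)/(1.670923) = 0.433245, and α = 0.433245/1.433245 ≈ 0.302.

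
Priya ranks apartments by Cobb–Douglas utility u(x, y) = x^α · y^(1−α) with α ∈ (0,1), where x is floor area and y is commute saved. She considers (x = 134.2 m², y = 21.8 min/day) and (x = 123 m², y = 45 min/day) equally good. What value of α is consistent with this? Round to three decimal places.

α ≈ 0.893

Indifference: 134.2^α · 21.8^(1−α) = 123^α · 45^(1−α).
(134.2/123)^α = (45/21.8)^(1−α); take logs: α·ln(134.2/123) = (1−α)·ln(45/21.8), i.e. α·0.087147 = (1−α)·0.724753.
So α/(1−α) = (0.724753)/(0.087147) = 8.316442, and α = 8.316442/9.316442 ≈ 0.893.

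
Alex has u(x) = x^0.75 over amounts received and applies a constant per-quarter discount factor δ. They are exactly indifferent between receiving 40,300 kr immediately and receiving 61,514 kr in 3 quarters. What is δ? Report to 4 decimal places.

Indifference means u(40300) = δ^3 · u(61514), so δ^3 = u(40300)/u(61514).
Since u(x) = x^0.75, δ^3 = (40300/61514)^0.75 = 0.65514^0.75 = 0.72820.
Hence δ = (0.72820)^(1/3) = 0.899669.

δ ≈ 0.8997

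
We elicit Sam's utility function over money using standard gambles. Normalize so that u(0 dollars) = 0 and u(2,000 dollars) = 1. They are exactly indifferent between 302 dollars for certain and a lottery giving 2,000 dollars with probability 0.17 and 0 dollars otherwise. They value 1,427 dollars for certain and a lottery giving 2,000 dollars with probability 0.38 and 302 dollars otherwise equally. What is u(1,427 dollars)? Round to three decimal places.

From the first indifference, u(302 dollars) = 0.17·u(2,000 dollars) + 0.83·u(0 dollars) = 0.17·1 + 0.83·0 = 0.17.
Chaining: u(1,427 dollars) = 0.38·1.00 + 0.62·0.17 = 0.4854.

0.485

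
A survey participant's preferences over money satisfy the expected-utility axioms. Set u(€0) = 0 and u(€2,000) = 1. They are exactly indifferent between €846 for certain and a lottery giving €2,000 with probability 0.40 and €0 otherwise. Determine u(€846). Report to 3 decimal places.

u(€846) equals the lottery's expected utility: 0.40·1 + 0.60·0 = 0.40.

0.400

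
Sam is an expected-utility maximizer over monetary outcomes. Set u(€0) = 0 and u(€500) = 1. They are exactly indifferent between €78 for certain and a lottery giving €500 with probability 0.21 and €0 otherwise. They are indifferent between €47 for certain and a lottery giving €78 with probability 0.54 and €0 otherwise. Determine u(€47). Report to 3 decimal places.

0.113

The first gamble pins u(€78): it must equal 0.21·1 + 0.79·0 = 0.21.
Chaining: u(€47) = 0.54·0.21 + 0.46·0.00 = 0.1134.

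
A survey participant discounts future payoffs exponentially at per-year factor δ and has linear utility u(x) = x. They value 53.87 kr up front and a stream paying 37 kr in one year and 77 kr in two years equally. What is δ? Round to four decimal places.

δ ≈ 0.6300

The stream is worth 37δ + 77δ² today, so 37δ + 77δ² = 53.87.
Rearranged: 77δ² + 37δ − 53.87 = 0.
The positive root is δ = [−37 + √(37² + 4·77·53.87)] / (2·77) = (−37 + 134.019)/154 ≈ 0.6300.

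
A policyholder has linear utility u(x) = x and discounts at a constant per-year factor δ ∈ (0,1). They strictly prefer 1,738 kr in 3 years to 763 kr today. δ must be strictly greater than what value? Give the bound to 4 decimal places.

Under u(x) = x this choice says 763 < δ^3·1738.
Dividing by 1738: δ^3 > 0.43901. Both sides are positive, so the cube root keeps the direction.
δ > 0.43901^(1/3) = 0.7600.

δ > 0.7600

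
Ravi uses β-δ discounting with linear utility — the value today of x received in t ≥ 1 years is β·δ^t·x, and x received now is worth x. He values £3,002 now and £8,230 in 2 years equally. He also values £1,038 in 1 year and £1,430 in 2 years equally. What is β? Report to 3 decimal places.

β ≈ 0.692

The second indifference involves only future payoffs, so β cancels: β·δ^1·1038 = β·δ^2·1430, giving δ = 1038/1430 = 0.72587.
Now use the now-vs-future pair: 3002 = β·δ^2·8230 gives β = 3002/(0.52689·8230) ≈ 0.692.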